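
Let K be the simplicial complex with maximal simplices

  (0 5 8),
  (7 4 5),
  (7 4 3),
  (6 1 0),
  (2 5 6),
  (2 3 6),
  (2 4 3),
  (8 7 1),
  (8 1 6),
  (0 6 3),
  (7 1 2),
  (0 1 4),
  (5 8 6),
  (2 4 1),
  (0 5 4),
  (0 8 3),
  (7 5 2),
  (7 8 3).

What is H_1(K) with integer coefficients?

Fix the vertex order 0 < 1 < 2 < 3 < 4 < 5 < 6 < 7 < 8 and write every simplex with vertices in increasing order. Then dim K = 2 and the simplices of K are:

  0-simplices (9): [0], [1], [2], [3], [4], [5], [6], [7], [8]
  1-simplices (27): (27 of them)
  2-simplices (18): [0,1,4], [0,1,6], [0,3,6], [0,3,8], [0,4,5], [0,5,8], [1,2,4], [1,2,7], [1,6,8], [1,7,8], [2,3,4], [2,3,6], [2,5,6], [2,5,7], [3,4,7], [3,7,8], [4,5,7], [5,6,8]

giving chain groups C_0 ≅ Z^9, C_1 ≅ Z^27, C_2 ≅ Z^18.

∂_1: C_1 → C_0 maps an edge to its endpoints' difference, ∂[p,q] = q − p. For instance
  ∂[3,7] = [7] − [3].
This gives a 9×27 integer matrix of rank 8; reducing to Smith normal form yields diagonal entries (1,1,1,1,1,1,1,1).

∂_2: C_2 → C_1 sends each 2-simplex [p,q,r] to [q,r] − [p,r] + [p,q]. For instance
  ∂[0,4,5] = [4,5] − [0,5] + [0,4],
  ∂[3,4,7] = [4,7] − [3,7] + [3,4].
The 27×18 boundary matrix has rank 18 and Smith normal form diag(1,1,1,1,1,1,1,1,1,1,1,1,1,1,1,1,1,2).

From H_k ≅ ker(∂_k) / im(∂_{k+1}) we obtain:

  H_1: rank ker ∂_1 − rank ∂_2 = (27 − 8) − 18 = 1, and ∂_2 has invariant factor 2 > 1, so H_1 ≅ Z ⊕ Z/2.

H_1 ≅ Z ⊕ Z/2.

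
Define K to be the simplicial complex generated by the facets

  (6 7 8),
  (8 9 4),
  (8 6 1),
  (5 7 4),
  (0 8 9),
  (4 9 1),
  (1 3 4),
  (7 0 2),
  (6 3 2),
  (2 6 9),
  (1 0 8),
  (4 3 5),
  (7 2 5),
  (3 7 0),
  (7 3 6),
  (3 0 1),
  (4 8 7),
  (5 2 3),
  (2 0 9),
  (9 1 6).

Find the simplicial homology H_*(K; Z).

Take the total order 0 < 1 < 2 < 3 < 4 < 5 < 6 < 7 < 8 < 9 on the vertex set. Then K (dimension 2) consists of the simplices:

  0-simplices (10): [0], [1], [2], [3], [4], [5], [6], [7], [8], [9]
  1-simplices (30): (30 of them)
  2-simplices (20): (20 of them)

so the chain groups are C_0 ≅ Z^10, C_1 ≅ Z^30, C_2 ≅ Z^20.

∂_1: C_1 → C_0 maps an edge to its endpoints' difference, ∂[p,q] = q − p.
The 10×30 boundary matrix has rank 9 and Smith normal form diag(1,1,1,1,1,1,1,1,1).

The boundary map ∂_2: C_2 → C_1 acts by ∂[p,q,r] = [q,r] − [p,r] + [p,q]. For instance
  ∂[3,4,5] = [4,5] − [3,5] + [3,4],
  ∂[2,5,7] = [5,7] − [2,7] + [2,5].
The resulting 30×20 matrix has rank 20, and its Smith normal form has invariant factors (1,1,1,1,1,1,1,1,1,1,1,1,1,1,1,1,1,1,1,2).

From H_k ≅ ker(∂_k) / im(∂_{k+1}) we obtain:

  H_0: rank C_0 − rank ∂_1 = 10 − 9 = 1, and the invariant factors of ∂_1 are all 1, so H_0 ≅ Z.
  H_1: rank ker ∂_1 − rank ∂_2 = (30 − 9) − 20 = 1, and ∂_2 has invariant factor 2 > 1, so H_1 ≅ Z ⊕ Z_2.
  H_2: rank ker ∂_2 − rank ∂_3 = (20 − 20) − 0 = 0, and there is no ∂_3, so H_2 ≅ 0.

H_0 = Z,  H_1 = Z ⊕ Z_2,  H_2 = 0.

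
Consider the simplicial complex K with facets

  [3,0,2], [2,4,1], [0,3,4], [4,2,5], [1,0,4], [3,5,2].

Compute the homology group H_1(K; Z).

H_1 ≅ Z.

Take the total order 0 < 1 < 2 < 3 < 4 < 5 on the vertex set. Then K (dimension 2) consists of the simplices:

  0-simplices (6): [0], [1], [2], [3], [4], [5]
  1-simplices (12): [0,1], [0,2], [0,3], [0,4], [1,2], [1,4], [2,3], [2,4], [2,5], [3,4], [3,5], [4,5]
  2-simplices (6): [0,1,4], [0,2,3], [0,3,4], [1,2,4], [2,3,5], [2,4,5]

so the chain groups are C_0 ≅ Z^6, C_1 ≅ Z^12, C_2 ≅ Z^6.

∂_1: C_1 → C_0 maps an edge to its endpoints' difference, ∂[p,q] = q − p. For instance
  ∂[3,4] = [4] − [3].
The 6×12 boundary matrix has rank 5 and Smith normal form diag(1,1,1,1,1).

Boundary ∂_2: C_2 → C_1 sends each 2-simplex [p,q,r] to [q,r] − [p,r] + [p,q]. For instance
  ∂[2,3,5] = [3,5] − [2,5] + [2,3],
  ∂[0,3,4] = [3,4] − [0,4] + [0,3].
As a 12×6 matrix over Z this has rank 6, with invariant factors (1,1,1,1,1,1).

Reading off H_k = ker ∂_k / im ∂_{k+1}:

  H_1: rank ker ∂_1 − rank ∂_2 = (12 − 5) − 6 = 1, and the invariant factors of ∂_2 are all 1, so H_1 = Z.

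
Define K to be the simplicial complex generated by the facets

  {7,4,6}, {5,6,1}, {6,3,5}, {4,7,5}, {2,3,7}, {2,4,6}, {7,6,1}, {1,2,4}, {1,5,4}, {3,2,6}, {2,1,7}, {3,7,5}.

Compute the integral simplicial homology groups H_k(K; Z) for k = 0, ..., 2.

H_0 = Z,  H_1 = Z/2Z,  H_2 = 0.

Take the total order 1 < 2 < 3 < 4 < 5 < 6 < 7 on the vertex set. Then K (dimension 2) consists of the simplices:

  0-simplices (7): [1], [2], [3], [4], [5], [6], [7]
  1-simplices (18): [1,2], [1,4], [1,5], [1,6], [1,7], [2,3], [2,4], [2,6], [2,7], [3,5], [3,6], [3,7], [4,5], [4,6], [4,7], [5,6], [5,7], [6,7]
  2-simplices (12): [1,2,4], [1,2,7], [1,4,5], [1,5,6], [1,6,7], [2,3,6], [2,3,7], [2,4,6], [3,5,6], [3,5,7], [4,5,7], [4,6,7]

Hence C_0 ≅ Z^7, C_1 ≅ Z^18, C_2 ≅ Z^12.

The boundary map ∂_1: C_1 → C_0 sends each edge [p,q] (with p < q) to q − p. For instance
  ∂[4,7] = [7] − [4].
The resulting 7×18 matrix has rank 6, and its Smith normal form has invariant factors (1,1,1,1,1,1).

∂_2: C_2 → C_1 sends each 2-simplex [p,q,r] to [q,r] − [p,r] + [p,q]. For instance
  ∂[1,6,7] = [6,7] − [1,7] + [1,6],
  ∂[1,4,5] = [4,5] − [1,5] + [1,4].
This gives a 18×12 integer matrix of rank 12; reducing to Smith normal form yields diagonal entries (1,1,1,1,1,1,1,1,1,1,1,2).

Reading off H_k = ker ∂_k / im ∂_{k+1}:

  H_0: rank C_0 − rank ∂_1 = 7 − 6 = 1, and the invariant factors of ∂_1 are all 1, so H_0 ≅ Z.
  H_1: rank ker ∂_1 − rank ∂_2 = (18 − 6) − 12 = 0, and ∂_2 has invariant factor 2 > 1, so H_1 ≅ Z/2Z.
  H_2: rank ker ∂_2 − rank ∂_3 = (12 − 12) − 0 = 0, and there is no ∂_3, so H_2 ≅ 0.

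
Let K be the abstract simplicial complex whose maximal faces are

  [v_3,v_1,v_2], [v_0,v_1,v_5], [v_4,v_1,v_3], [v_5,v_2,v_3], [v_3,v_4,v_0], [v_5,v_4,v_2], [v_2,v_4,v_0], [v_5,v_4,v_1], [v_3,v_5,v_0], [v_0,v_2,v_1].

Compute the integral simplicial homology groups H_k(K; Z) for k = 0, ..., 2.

K has 6 vertices, 15 edges, 10 triangles.
rank ∂_0 = 0, rank ∂_1 = 5 ⇒ b_0 = 6 − 0 − 5 = 1; all invariant factors of ∂_1 are 1 so no torsion. So H_0 ≅ Z.
rank ∂_1 = 5, rank ∂_2 = 10 ⇒ b_1 = 15 − 5 − 10 = 0; ∂_2 has invariant factor(s) [2] giving torsion. So H_1 ≅ Z/2Z.
rank ∂_2 = 10, rank ∂_3 = 0 ⇒ b_2 = 10 − 10 − 0 = 0. So H_2 ≅ 0.

H_0 ≅ Z,  H_1 ≅ Z/2Z,  H_2 = 0.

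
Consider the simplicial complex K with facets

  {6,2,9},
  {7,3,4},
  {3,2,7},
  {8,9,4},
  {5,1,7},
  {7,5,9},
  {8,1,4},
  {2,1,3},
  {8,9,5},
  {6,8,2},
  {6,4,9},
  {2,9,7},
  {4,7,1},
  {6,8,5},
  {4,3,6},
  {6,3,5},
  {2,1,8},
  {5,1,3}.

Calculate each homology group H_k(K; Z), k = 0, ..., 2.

H_0 ≅ Z,  H_1 ≅ Z × Z/2,  H_2 = 0.

Fix the vertex order 1 < 2 < 3 < 4 < 5 < 6 < 7 < 8 < 9 and write every simplex with vertices in increasing order. Then dim K = 2 and the simplices of K are:

  0-simplices (9): [1], [2], [3], [4], [5], [6], [7], [8], [9]
  1-simplices (27): (27 of them)
  2-simplices (18): [1,2,3], [1,2,8], [1,3,5], [1,4,7], [1,4,8], [1,5,7], [2,3,7], [2,6,8], [2,6,9], [2,7,9], [3,4,6], [3,4,7], [3,5,6], [4,6,9], [4,8,9], [5,6,8], [5,7,9], [5,8,9]

Hence C_0 ≅ Z^9, C_1 ≅ Z^27, C_2 ≅ Z^18.

Boundary ∂_1: C_1 → C_0 maps an edge to its endpoints' difference, ∂[p,q] = q − p. For instance
  ∂[4,8] = [8] − [4].
The 9×27 boundary matrix has rank 8 and Smith normal form diag(1,1,1,1,1,1,1,1).

∂_2: C_2 → C_1 maps a triangle to the signed sum of its edges. For instance
  ∂[2,6,8] = [6,8] − [2,8] + [2,6],
  ∂[1,2,3] = [2,3] − [1,3] + [1,2].
The resulting 27×18 matrix has rank 18, and its Smith normal form has invariant factors (1,1,1,1,1,1,1,1,1,1,1,1,1,1,1,1,1,2).

From H_k ≅ ker(∂_k) / im(∂_{k+1}) we obtain:

  H_0: rank C_0 − rank ∂_1 = 9 − 8 = 1, and the invariant factors of ∂_1 are all 1, so H_0 ≅ Z.
  H_1: rank ker ∂_1 − rank ∂_2 = (27 − 8) − 18 = 1, and ∂_2 has invariant factor 2 > 1, so H_1 ≅ Z × Z/2.
  H_2: rank ker ∂_2 − rank ∂_3 = (18 − 18) − 0 = 0, and there is no ∂_3, so H_2 ≅ 0.

(K is a triangulation of the Klein bottle.)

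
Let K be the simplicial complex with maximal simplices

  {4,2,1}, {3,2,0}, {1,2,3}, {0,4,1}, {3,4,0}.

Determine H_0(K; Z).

Fix the vertex order 0 < 1 < 2 < 3 < 4 and write every simplex with vertices in increasing order. Then dim K = 2 and the simplices of K are:

  0-simplices (5): [0], [1], [2], [3], [4]
  1-simplices (10): [0,1], [0,2], [0,3], [0,4], [1,2], [1,3], [1,4], [2,3], [2,4], [3,4]
  2-simplices (5): [0,1,4], [0,2,3], [0,3,4], [1,2,3], [1,2,4]

so the chain groups are C_0 ≅ Z^5, C_1 ≅ Z^10, C_2 ≅ Z^5.

The boundary map ∂_1: C_1 → C_0 sends each edge [p,q] (with p < q) to q − p.
As a 5×10 matrix over Z this has rank 4, with invariant factors (1,1,1,1).

Boundary ∂_2: C_2 → C_1 maps a triangle to the signed sum of its edges. For instance
  ∂[0,3,4] = [3,4] − [0,4] + [0,3],
  ∂[1,2,3] = [2,3] − [1,3] + [1,2].
As a 10×5 matrix over Z this has rank 5, with invariant factors (1,1,1,1,1).

Reading off H_k = ker ∂_k / im ∂_{k+1}:

  H_0: rank C_0 − rank ∂_1 = 5 − 4 = 1, and the invariant factors of ∂_1 are all 1, so H_0 = Z.

(K is a triangulation of the Möbius band.)

H_0 ≅ Z.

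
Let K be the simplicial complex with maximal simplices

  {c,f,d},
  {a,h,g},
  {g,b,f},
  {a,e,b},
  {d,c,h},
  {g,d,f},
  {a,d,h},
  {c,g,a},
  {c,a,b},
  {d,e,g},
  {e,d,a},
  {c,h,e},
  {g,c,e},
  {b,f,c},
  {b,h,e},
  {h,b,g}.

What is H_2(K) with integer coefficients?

We work with the vertex ordering a < b < c < d < e < f < g < h. The simplices of K, each written with vertices in increasing order, are:

  0-simplices (8): a, b, c, d, e, f, g, h
  1-simplices (24): ab, ac, ad, ae, ag, ah, bc, be, bf, bg, bh, cd, ce, cf, cg, ch, de, df, dg, dh, eg, eh, fg, gh
  2-simplices (16): abc, abe, acg, ade, adh, agh, bcf, beh, bfg, bgh, cdf, cdh, ceg, ceh, deg, dfg

so the chain groups are C_0 ≅ Z^8, C_1 ≅ Z^24, C_2 ≅ Z^16.

Boundary ∂_1: C_1 → C_0 sends each edge [p,q] (with p < q) to q − p.
This gives a 8×24 integer matrix of rank 7; reducing to Smith normal form yields diagonal entries (1,1,1,1,1,1,1).

∂_2: C_2 → C_1 maps a triangle to the signed sum of its edges. For instance
  ∂agh = gh − ah + ag,
  ∂bfg = fg − bg + bf.
This gives a 24×16 integer matrix of rank 15; reducing to Smith normal form yields diagonal entries (1,1,1,1,1,1,1,1,1,1,1,1,1,1,1).

Reading off H_k = ker ∂_k / im ∂_{k+1}:

  H_2: rank ker ∂_2 − rank ∂_3 = (16 − 15) − 0 = 1, and there is no ∂_3, so H_2 = Z.

H_2 ≅ Z.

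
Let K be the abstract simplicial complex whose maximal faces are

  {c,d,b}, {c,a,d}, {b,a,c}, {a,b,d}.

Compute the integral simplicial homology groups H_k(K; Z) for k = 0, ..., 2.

H_0 ≅ Z,  H_1 = 0,  H_2 ≅ Z.

K has 4 vertices, 6 edges, 4 triangles.
rank ∂_0 = 0, rank ∂_1 = 3 ⇒ b_0 = 4 − 0 − 3 = 1; all invariant factors of ∂_1 are 1 so no torsion. So H_0 ≅ Z.
rank ∂_1 = 3, rank ∂_2 = 3 ⇒ b_1 = 6 − 3 − 3 = 0; all invariant factors of ∂_2 are 1 so no torsion. So H_1 ≅ 0.
rank ∂_2 = 3, rank ∂_3 = 0 ⇒ b_2 = 4 − 3 − 0 = 1. So H_2 ≅ Z.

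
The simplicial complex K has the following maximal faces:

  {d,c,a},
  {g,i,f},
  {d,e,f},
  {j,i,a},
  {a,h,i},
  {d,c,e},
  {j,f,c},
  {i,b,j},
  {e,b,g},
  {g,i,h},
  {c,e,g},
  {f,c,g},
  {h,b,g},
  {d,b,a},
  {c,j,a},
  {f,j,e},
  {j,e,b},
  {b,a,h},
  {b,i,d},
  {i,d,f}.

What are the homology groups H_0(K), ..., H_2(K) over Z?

Fix the vertex order a < b < c < d < e < f < g < h < i < j and write every simplex with vertices in increasing order. Then dim K = 2 and the simplices of K are:

  0-simplices (10): a, b, c, d, e, f, g, h, i, j
  1-simplices (30): ab, ac, ad, ah, ai, aj, bd, be, bg, bh, bi, bj, cd, ce, cf, cg, cj, de, df, di, ef, eg, ej, fg, fi, fj, gh, gi, hi, ij
  2-simplices (20): abd, abh, acd, acj, ahi, aij, bdi, beg, bej, bgh, bij, cde, ceg, cfg, cfj, def, dfi, efj, fgi, ghi

Hence C_0 ≅ Z^10, C_1 ≅ Z^30, C_2 ≅ Z^20.

Boundary ∂_1: C_1 → C_0 sends each edge [p,q] (with p < q) to q − p. For instance
  ∂ab = b − a.
As a 10×30 matrix over Z this has rank 9, with invariant factors (1,1,1,1,1,1,1,1,1).

∂_2: C_2 → C_1 maps a triangle to the signed sum of its edges. For instance
  ∂abd = bd − ad + ab,
  ∂acj = cj − aj + ac.
As a 30×20 matrix over Z this has rank 20, with invariant factors (1,1,1,1,1,1,1,1,1,1,1,1,1,1,1,1,1,1,1,2).

Computing H_k = (kernel of ∂_k) / (image of ∂_{k+1}):

  H_0: rank C_0 − rank ∂_1 = 10 − 9 = 1, and the invariant factors of ∂_1 are all 1, so H_0 ≅ Z.
  H_1: rank ker ∂_1 − rank ∂_2 = (30 − 9) − 20 = 1, and ∂_2 has invariant factor 2 > 1, so H_1 ≅ Z × Z/2.
  H_2: rank ker ∂_2 − rank ∂_3 = (20 − 20) − 0 = 0, and there is no ∂_3, so H_2 ≅ 0.

(K is a triangulation of the Klein bottle.)

H_0 = Z,  H_1 = Z × Z/2,  H_2 = 0.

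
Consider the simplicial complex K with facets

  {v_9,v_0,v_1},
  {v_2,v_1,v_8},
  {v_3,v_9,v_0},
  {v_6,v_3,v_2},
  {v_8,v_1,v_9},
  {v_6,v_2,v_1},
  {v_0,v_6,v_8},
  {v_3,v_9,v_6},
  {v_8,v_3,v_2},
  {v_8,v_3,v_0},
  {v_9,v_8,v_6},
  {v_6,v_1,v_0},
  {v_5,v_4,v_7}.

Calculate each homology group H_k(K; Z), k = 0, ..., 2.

H_0 ≅ Z^2,  H_1 ≅ Z/2Z,  H_2 = 0.

Take the total order v_0 < v_1 < v_2 < v_3 < v_4 < v_5 < v_6 < v_7 < v_8 < v_9 on the vertex set. Then K (dimension 2) consists of the simplices:

  0-simplices (10): [v_0], [v_1], [v_2], [v_3], [v_4], [v_5], [v_6], [v_7], [v_8], [v_9]
  1-simplices (21): (21 of them)
  2-simplices (13): (13 of them)

giving chain groups C_0 ≅ Z^10, C_1 ≅ Z^21, C_2 ≅ Z^13.

The boundary map ∂_1: C_1 → C_0 is given by ∂[p,q] = [q] − [p].
This gives a 10×21 integer matrix of rank 8; reducing to Smith normal form yields diagonal entries (1,1,1,1,1,1,1,1).

∂_2: C_2 → C_1 maps a triangle to the signed sum of its edges. For instance
  ∂[v_6,v_8,v_9] = [v_8,v_9] − [v_6,v_9] + [v_6,v_8],
  ∂[v_1,v_2,v_8] = [v_2,v_8] − [v_1,v_8] + [v_1,v_2].
As a 21×13 matrix over Z this has rank 13, with invariant factors (1,1,1,1,1,1,1,1,1,1,1,1,2).

Computing H_k = (kernel of ∂_k) / (image of ∂_{k+1}):

  H_0: rank C_0 − rank ∂_1 = 10 − 8 = 2, and the invariant factors of ∂_1 are all 1, so H_0 ≅ Z^2.
  H_1: rank ker ∂_1 − rank ∂_2 = (21 − 8) − 13 = 0, and ∂_2 has invariant factor 2 > 1, so H_1 ≅ Z/2Z.
  H_2: rank ker ∂_2 − rank ∂_3 = (13 − 13) − 0 = 0, and there is no ∂_3, so H_2 ≅ 0.

(K is a triangulation of the disjoint union of the 2-simplex and the real projective plane RP^2.)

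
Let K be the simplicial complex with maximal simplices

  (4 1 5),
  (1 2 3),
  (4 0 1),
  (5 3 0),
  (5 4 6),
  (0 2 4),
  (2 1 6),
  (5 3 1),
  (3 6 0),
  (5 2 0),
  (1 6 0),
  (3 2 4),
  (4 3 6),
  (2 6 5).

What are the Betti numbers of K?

b_0 = 1, b_1 = 2, b_2 = 1.

K has 7 vertices, 21 edges, 14 triangles.
rank ∂_0 = 0, rank ∂_1 = 6 ⇒ b_0 = 7 − 0 − 6 = 1; all invariant factors of ∂_1 are 1 so no torsion. So H_0 = Z.
rank ∂_1 = 6, rank ∂_2 = 13 ⇒ b_1 = 21 − 6 − 13 = 2; all invariant factors of ∂_2 are 1 so no torsion. So H_1 = Z^2.
rank ∂_2 = 13, rank ∂_3 = 0 ⇒ b_2 = 14 − 13 − 0 = 1. So H_2 = Z.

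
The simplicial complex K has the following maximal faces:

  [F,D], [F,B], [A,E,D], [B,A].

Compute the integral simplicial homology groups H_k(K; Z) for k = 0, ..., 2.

H_0 = Z,  H_1 = Z,  H_2 = 0.

Take the total order A < B < D < E < F on the vertex set. Then K (dimension 2) consists of the simplices:

  0-simplices (5): A, B, D, E, F
  1-simplices (6): AB, AD, AE, BF, DE, DF
  2-simplices (1): ADE

so the chain groups are C_0 ≅ Z^5, C_1 ≅ Z^6, C_2 ≅ Z^1.

Boundary ∂_1: C_1 → C_0 is given by ∂[p,q] = [q] − [p].
The resulting 5×6 matrix has rank 4, and its Smith normal form has invariant factors (1,1,1,1).

The boundary map ∂_2: C_2 → C_1 acts by ∂[p,q,r] = [q,r] − [p,r] + [p,q]. For instance
  ∂ADE = DE − AE + AD.
This gives a 6×1 integer matrix of rank 1; reducing to Smith normal form yields diagonal entries (1).

Reading off H_k = ker ∂_k / im ∂_{k+1}:

  H_0: rank C_0 − rank ∂_1 = 5 − 4 = 1, and the invariant factors of ∂_1 are all 1, so H_0 = Z.
  H_1: rank ker ∂_1 − rank ∂_2 = (6 − 4) − 1 = 1, and the invariant factors of ∂_2 are all 1, so H_1 = Z.
  H_2: rank ker ∂_2 − rank ∂_3 = (1 − 1) − 0 = 0, and there is no ∂_3, so H_2 = 0.

As a check, the Euler characteristic is 5 − 6 + 1 = 0, which agrees with 1 − 1 + 0 = 0.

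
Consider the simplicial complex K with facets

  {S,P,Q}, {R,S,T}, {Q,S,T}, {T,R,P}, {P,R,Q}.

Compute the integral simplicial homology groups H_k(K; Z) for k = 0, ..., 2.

K has 5 vertices, 10 edges, 5 triangles.
rank ∂_0 = 0, rank ∂_1 = 4 ⇒ b_0 = 5 − 0 − 4 = 1; all invariant factors of ∂_1 are 1 so no torsion. So H_0 = Z.
rank ∂_1 = 4, rank ∂_2 = 5 ⇒ b_1 = 10 − 4 − 5 = 1; all invariant factors of ∂_2 are 1 so no torsion. So H_1 = Z.
rank ∂_2 = 5, rank ∂_3 = 0 ⇒ b_2 = 5 − 5 − 0 = 0. So H_2 = 0.

H_0 = Z,  H_1 = Z,  H_2 = 0.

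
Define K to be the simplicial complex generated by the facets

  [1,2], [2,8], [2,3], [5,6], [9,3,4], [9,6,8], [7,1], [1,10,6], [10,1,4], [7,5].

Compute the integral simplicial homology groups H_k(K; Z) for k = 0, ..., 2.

H_0 ≅ Z,  H_1 ≅ Z^4,  H_2 = 0.

Fix the vertex order 1 < 2 < 3 < 4 < 5 < 6 < 7 < 8 < 9 < 10 and write every simplex with vertices in increasing order. Then dim K = 2 and the simplices of K are:

  0-simplices (10): [1], [2], [3], [4], [5], [6], [7], [8], [9], [10]
  1-simplices (17): [1,2], [1,4], [1,6], [1,7], [1,10], [2,3], [2,8], [3,4], [3,9], [4,9], [4,10], [5,6], [5,7], [6,8], [6,9], [6,10], [8,9]
  2-simplices (4): [1,4,10], [1,6,10], [3,4,9], [6,8,9]

Hence C_0 ≅ Z^10, C_1 ≅ Z^17, C_2 ≅ Z^4.

∂_1: C_1 → C_0 is given by ∂[p,q] = [q] − [p]. For instance
  ∂[1,4] = [4] − [1].
This gives a 10×17 integer matrix of rank 9; reducing to Smith normal form yields diagonal entries (1,1,1,1,1,1,1,1,1).

The boundary map ∂_2: C_2 → C_1 acts by ∂[p,q,r] = [q,r] − [p,r] + [p,q]. For instance
  ∂[6,8,9] = [8,9] − [6,9] + [6,8],
  ∂[1,6,10] = [6,10] − [1,10] + [1,6].
As a 17×4 matrix over Z this has rank 4, with invariant factors (1,1,1,1).

Now H_k = ker ∂_k / im ∂_{k+1}, so:

  H_0: rank C_0 − rank ∂_1 = 10 − 9 = 1, and the invariant factors of ∂_1 are all 1, so H_0 = Z.
  H_1: rank ker ∂_1 − rank ∂_2 = (17 − 9) − 4 = 4, and the invariant factors of ∂_2 are all 1, so H_1 = Z^4.
  H_2: rank ker ∂_2 − rank ∂_3 = (4 − 4) − 0 = 0, and there is no ∂_3, so H_2 = 0.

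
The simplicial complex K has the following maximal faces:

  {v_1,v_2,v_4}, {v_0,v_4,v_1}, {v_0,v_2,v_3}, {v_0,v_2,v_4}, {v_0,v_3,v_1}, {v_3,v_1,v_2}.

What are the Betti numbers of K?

b_0 = 1, b_1 = 0, b_2 = 1.

We work with the vertex ordering v_0 < v_1 < v_2 < v_3 < v_4. The simplices of K, each written with vertices in increasing order, are:

  0-simplices (5): [v_0], [v_1], [v_2], [v_3], [v_4]
  1-simplices (9): [v_0,v_1], [v_0,v_2], [v_0,v_3], [v_0,v_4], [v_1,v_2], [v_1,v_3], [v_1,v_4], [v_2,v_3], [v_2,v_4]
  2-simplices (6): [v_0,v_1,v_3], [v_0,v_1,v_4], [v_0,v_2,v_3], [v_0,v_2,v_4], [v_1,v_2,v_3], [v_1,v_2,v_4]

giving chain groups C_0 ≅ Z^5, C_1 ≅ Z^9, C_2 ≅ Z^6.

∂_1: C_1 → C_0 sends each edge [p,q] (with p < q) to q − p. For instance
  ∂[v_2,v_3] = [v_3] − [v_2].
The 5×9 boundary matrix has rank 4 and Smith normal form diag(1,1,1,1).

Boundary ∂_2: C_2 → C_1 sends each 2-simplex [p,q,r] to [q,r] − [p,r] + [p,q]. For instance
  ∂[v_0,v_2,v_3] = [v_2,v_3] − [v_0,v_3] + [v_0,v_2],
  ∂[v_1,v_2,v_3] = [v_2,v_3] − [v_1,v_3] + [v_1,v_2].
The resulting 9×6 matrix has rank 5, and its Smith normal form has invariant factors (1,1,1,1,1).

Reading off H_k = ker ∂_k / im ∂_{k+1}:

  H_0: rank C_0 − rank ∂_1 = 5 − 4 = 1, and the invariant factors of ∂_1 are all 1, so H_0 = Z.
  H_1: rank ker ∂_1 − rank ∂_2 = (9 − 4) − 5 = 0, and the invariant factors of ∂_2 are all 1, so H_1 = 0.
  H_2: rank ker ∂_2 − rank ∂_3 = (6 − 5) − 0 = 1, and there is no ∂_3, so H_2 = Z.

(K is a triangulation of the 2-sphere S^2.)

Hence the Betti numbers are b_0 = 1, b_1 = 0, b_2 = 1.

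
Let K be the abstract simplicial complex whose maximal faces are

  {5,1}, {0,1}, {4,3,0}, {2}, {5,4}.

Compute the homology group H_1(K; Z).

H_1 = Z.

Fix the vertex order 0 < 1 < 2 < 3 < 4 < 5 and write every simplex with vertices in increasing order. Then dim K = 2 and the simplices of K are:

  0-simplices (6): [0], [1], [2], [3], [4], [5]
  1-simplices (6): [0,1], [0,3], [0,4], [1,5], [3,4], [4,5]
  2-simplices (1): [0,3,4]

Hence C_0 ≅ Z^6, C_1 ≅ Z^6, C_2 ≅ Z^1.

∂_1: C_1 → C_0 maps an edge to its endpoints' difference, ∂[p,q] = q − p.
This gives a 6×6 integer matrix of rank 4; reducing to Smith normal form yields diagonal entries (1,1,1,1).

Boundary ∂_2: C_2 → C_1 sends each 2-simplex [p,q,r] to [q,r] − [p,r] + [p,q]. For instance
  ∂[0,3,4] = [3,4] − [0,4] + [0,3].
As a 6×1 matrix over Z this has rank 1, with invariant factors (1).

Computing H_k = (kernel of ∂_k) / (image of ∂_{k+1}):

  H_1: rank ker ∂_1 − rank ∂_2 = (6 − 4) − 1 = 1, and the invariant factors of ∂_2 are all 1, so H_1 = Z.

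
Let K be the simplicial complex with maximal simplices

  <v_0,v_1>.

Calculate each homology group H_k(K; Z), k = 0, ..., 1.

H_0 ≅ Z,  H_1 = 0.

K has 2 vertices, 1 edge.
rank ∂_0 = 0, rank ∂_1 = 1 ⇒ b_0 = 2 − 0 − 1 = 1; all invariant factors of ∂_1 are 1 so no torsion. So H_0 ≅ Z.
rank ∂_1 = 1, rank ∂_2 = 0 ⇒ b_1 = 1 − 1 − 0 = 0. So H_1 ≅ 0.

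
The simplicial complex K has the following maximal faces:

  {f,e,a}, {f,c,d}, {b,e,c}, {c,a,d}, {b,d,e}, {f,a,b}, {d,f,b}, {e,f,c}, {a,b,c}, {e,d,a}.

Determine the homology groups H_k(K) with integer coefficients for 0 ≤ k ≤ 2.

Take the total order a < b < c < d < e < f on the vertex set. Then K (dimension 2) consists of the simplices:

  0-simplices (6): a, b, c, d, e, f
  1-simplices (15): ab, ac, ad, ae, af, bc, bd, be, bf, cd, ce, cf, de, df, ef
  2-simplices (10): abc, abf, acd, ade, aef, bce, bde, bdf, cdf, cef

Hence C_0 ≅ Z^6, C_1 ≅ Z^15, C_2 ≅ Z^10.

Boundary ∂_1: C_1 → C_0 is given by ∂[p,q] = [q] − [p]. For instance
  ∂ef = f − e.
As a 6×15 matrix over Z this has rank 5, with invariant factors (1,1,1,1,1).

The boundary map ∂_2: C_2 → C_1 maps a triangle to the signed sum of its edges. For instance
  ∂bde = de − be + bd,
  ∂ade = de − ae + ad.
As a 15×10 matrix over Z this has rank 10, with invariant factors (1,1,1,1,1,1,1,1,1,2).

Reading off H_k = ker ∂_k / im ∂_{k+1}:

  H_0: rank C_0 − rank ∂_1 = 6 − 5 = 1, and the invariant factors of ∂_1 are all 1, so H_0 = Z.
  H_1: rank ker ∂_1 − rank ∂_2 = (15 − 5) − 10 = 0, and ∂_2 has invariant factor 2 > 1, so H_1 = Z/2.
  H_2: rank ker ∂_2 − rank ∂_3 = (10 − 10) − 0 = 0, and there is no ∂_3, so H_2 = 0.

H_0 ≅ Z,  H_1 ≅ Z/2,  H_2 = 0.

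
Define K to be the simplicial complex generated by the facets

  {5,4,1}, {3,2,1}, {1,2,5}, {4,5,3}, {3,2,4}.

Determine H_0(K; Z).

We work with the vertex ordering 1 < 2 < 3 < 4 < 5. The simplices of K, each written with vertices in increasing order, are:

  0-simplices (5): [1], [2], [3], [4], [5]
  1-simplices (10): [1,2], [1,3], [1,4], [1,5], [2,3], [2,4], [2,5], [3,4], [3,5], [4,5]
  2-simplices (5): [1,2,3], [1,2,5], [1,4,5], [2,3,4], [3,4,5]

so the chain groups are C_0 ≅ Z^5, C_1 ≅ Z^10, C_2 ≅ Z^5.

The boundary map ∂_1: C_1 → C_0 sends each edge [p,q] (with p < q) to q − p. For instance
  ∂[1,2] = [2] − [1].
As a 5×10 matrix over Z this has rank 4, with invariant factors (1,1,1,1).

∂_2: C_2 → C_1 acts by ∂[p,q,r] = [q,r] − [p,r] + [p,q]. For instance
  ∂[2,3,4] = [3,4] − [2,4] + [2,3],
  ∂[1,2,5] = [2,5] − [1,5] + [1,2].
The resulting 10×5 matrix has rank 5, and its Smith normal form has invariant factors (1,1,1,1,1).

Computing H_k = (kernel of ∂_k) / (image of ∂_{k+1}):

  H_0: rank C_0 − rank ∂_1 = 5 − 4 = 1, and the invariant factors of ∂_1 are all 1, so H_0 ≅ Z.

(K is a triangulation of the Möbius band.)

H_0 = Z.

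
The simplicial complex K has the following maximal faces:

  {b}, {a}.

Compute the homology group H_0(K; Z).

Fix the vertex order a < b and write every simplex with vertices in increasing order. Then dim K = 0 and the simplices of K are:

  0-simplices (2): a, b

Hence C_0 ≅ Z^2.

Reading off H_k = ker ∂_k / im ∂_{k+1}:

  H_0: rank C_0 − rank ∂_1 = 2 − 0 = 2, and there is no ∂_1, so H_0 ≅ Z^2.

H_0 ≅ Z^2.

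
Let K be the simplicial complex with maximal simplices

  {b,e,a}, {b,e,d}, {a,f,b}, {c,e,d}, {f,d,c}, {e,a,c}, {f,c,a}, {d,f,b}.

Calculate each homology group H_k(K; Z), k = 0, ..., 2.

Fix the vertex order a < b < c < d < e < f and write every simplex with vertices in increasing order. Then dim K = 2 and the simplices of K are:

  0-simplices (6): a, b, c, d, e, f
  1-simplices (12): ab, ac, ae, af, bd, be, bf, cd, ce, cf, de, df
  2-simplices (8): abe, abf, ace, acf, bde, bdf, cde, cdf

so the chain groups are C_0 ≅ Z^6, C_1 ≅ Z^12, C_2 ≅ Z^8.

∂_1: C_1 → C_0 maps an edge to its endpoints' difference, ∂[p,q] = q − p. For instance
  ∂ab = b − a.
This gives a 6×12 integer matrix of rank 5; reducing to Smith normal form yields diagonal entries (1,1,1,1,1).

Boundary ∂_2: C_2 → C_1 maps a triangle to the signed sum of its edges. For instance
  ∂ace = ce − ae + ac,
  ∂cde = de − ce + cd.
The resulting 12×8 matrix has rank 7, and its Smith normal form has invariant factors (1,1,1,1,1,1,1).

From H_k ≅ ker(∂_k) / im(∂_{k+1}) we obtain:

  H_0: rank C_0 − rank ∂_1 = 6 − 5 = 1, and the invariant factors of ∂_1 are all 1, so H_0 ≅ Z.
  H_1: rank ker ∂_1 − rank ∂_2 = (12 − 5) − 7 = 0, and the invariant factors of ∂_2 are all 1, so H_1 ≅ 0.
  H_2: rank ker ∂_2 − rank ∂_3 = (8 − 7) − 0 = 1, and there is no ∂_3, so H_2 ≅ Z.

As a check, the Euler characteristic is 6 − 12 + 8 = 2, which agrees with 1 − 0 + 1 = 2.
(K is a triangulation of the 2-sphere S^2.)

H_0 ≅ Z,  H_1 = 0,  H_2 ≅ Z.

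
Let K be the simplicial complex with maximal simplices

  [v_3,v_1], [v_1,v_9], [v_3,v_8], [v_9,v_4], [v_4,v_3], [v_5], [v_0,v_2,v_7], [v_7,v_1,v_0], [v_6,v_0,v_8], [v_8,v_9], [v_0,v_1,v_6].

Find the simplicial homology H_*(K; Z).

K has 10 vertices, 15 edges, 4 triangles.
rank ∂_0 = 0, rank ∂_1 = 8 ⇒ b_0 = 10 − 0 − 8 = 2; all invariant factors of ∂_1 are 1 so no torsion. So H_0 = Z^2.
rank ∂_1 = 8, rank ∂_2 = 4 ⇒ b_1 = 15 − 8 − 4 = 3; all invariant factors of ∂_2 are 1 so no torsion. So H_1 = Z^3.
rank ∂_2 = 4, rank ∂_3 = 0 ⇒ b_2 = 4 − 4 − 0 = 0. So H_2 = 0.

H_0 = Z^2,  H_1 = Z^3,  H_2 = 0.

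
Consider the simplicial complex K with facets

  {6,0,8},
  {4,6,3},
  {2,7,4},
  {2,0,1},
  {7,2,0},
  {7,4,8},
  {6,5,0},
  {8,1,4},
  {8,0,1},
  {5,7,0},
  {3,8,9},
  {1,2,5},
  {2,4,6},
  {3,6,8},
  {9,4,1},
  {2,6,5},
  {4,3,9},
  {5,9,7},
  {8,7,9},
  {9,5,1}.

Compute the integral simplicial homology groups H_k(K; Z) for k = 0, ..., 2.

Fix the vertex order 0 < 1 < 2 < 3 < 4 < 5 < 6 < 7 < 8 < 9 and write every simplex with vertices in increasing order. Then dim K = 2 and the simplices of K are:

  0-simplices (10): [0], [1], [2], [3], [4], [5], [6], [7], [8], [9]
  1-simplices (30): (30 of them)
  2-simplices (20): (20 of them)

so the chain groups are C_0 ≅ Z^10, C_1 ≅ Z^30, C_2 ≅ Z^20.

Boundary ∂_1: C_1 → C_0 sends each edge [p,q] (with p < q) to q − p. For instance
  ∂[2,4] = [4] − [2].
As a 10×30 matrix over Z this has rank 9, with invariant factors (1,1,1,1,1,1,1,1,1).

∂_2: C_2 → C_1 maps a triangle to the signed sum of its edges. For instance
  ∂[1,4,9] = [4,9] − [1,9] + [1,4],
  ∂[0,1,2] = [1,2] − [0,2] + [0,1].
As a 30×20 matrix over Z this has rank 20, with invariant factors (1,1,1,1,1,1,1,1,1,1,1,1,1,1,1,1,1,1,1,2).

From H_k ≅ ker(∂_k) / im(∂_{k+1}) we obtain:

  H_0: rank C_0 − rank ∂_1 = 10 − 9 = 1, and the invariant factors of ∂_1 are all 1, so H_0 ≅ Z.
  H_1: rank ker ∂_1 − rank ∂_2 = (30 − 9) − 20 = 1, and ∂_2 has invariant factor 2 > 1, so H_1 ≅ Z × Z/2.
  H_2: rank ker ∂_2 − rank ∂_3 = (20 − 20) − 0 = 0, and there is no ∂_3, so H_2 ≅ 0.

As a check, the Euler characteristic is 10 − 30 + 20 = 0, which agrees with 1 − 1 + 0 = 0.
(K is a triangulation of the Klein bottle.)

H_0 = Z,  H_1 = Z × Z/2,  H_2 = 0.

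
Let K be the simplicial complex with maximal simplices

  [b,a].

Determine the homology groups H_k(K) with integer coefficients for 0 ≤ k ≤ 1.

Order the vertices as a < b. Listing each simplex with vertices in this order, K has dimension 1 with simplices:

  0-simplices (2): a, b
  1-simplices (1): ab

so the chain groups are C_0 ≅ Z^2, C_1 ≅ Z^1.

Boundary ∂_1: C_1 → C_0 maps an edge to its endpoints' difference, ∂[p,q] = q − p. For instance
  ∂ab = b − a.
The resulting 2×1 matrix has rank 1, and its Smith normal form has invariant factors (1).

Reading off H_k = ker ∂_k / im ∂_{k+1}:

  H_0: rank C_0 − rank ∂_1 = 2 − 1 = 1, and the invariant factors of ∂_1 are all 1, so H_0 = Z.
  H_1: rank ker ∂_1 − rank ∂_2 = (1 − 1) − 0 = 0, and there is no ∂_2, so H_1 = 0.

As a check, the Euler characteristic is 2 − 1 = 1, which agrees with 1 − 0 = 1.

H_0 = Z,  H_1 = 0.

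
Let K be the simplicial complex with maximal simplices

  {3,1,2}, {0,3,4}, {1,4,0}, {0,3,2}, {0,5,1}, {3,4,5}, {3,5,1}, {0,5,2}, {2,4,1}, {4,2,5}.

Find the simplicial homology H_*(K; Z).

H_0 = Z,  H_1 = Z/2Z,  H_2 = 0.

We work with the vertex ordering 0 < 1 < 2 < 3 < 4 < 5. The simplices of K, each written with vertices in increasing order, are:

  0-simplices (6): [0], [1], [2], [3], [4], [5]
  1-simplices (15): [0,1], [0,2], [0,3], [0,4], [0,5], [1,2], [1,3], [1,4], [1,5], [2,3], [2,4], [2,5], [3,4], [3,5], [4,5]
  2-simplices (10): [0,1,4], [0,1,5], [0,2,3], [0,2,5], [0,3,4], [1,2,3], [1,2,4], [1,3,5], [2,4,5], [3,4,5]

so the chain groups are C_0 ≅ Z^6, C_1 ≅ Z^15, C_2 ≅ Z^10.

The boundary map ∂_1: C_1 → C_0 sends each edge [p,q] (with p < q) to q − p. For instance
  ∂[1,3] = [3] − [1].
The resulting 6×15 matrix has rank 5, and its Smith normal form has invariant factors (1,1,1,1,1).

The boundary map ∂_2: C_2 → C_1 sends each 2-simplex [p,q,r] to [q,r] − [p,r] + [p,q]. For instance
  ∂[3,4,5] = [4,5] − [3,5] + [3,4],
  ∂[1,2,4] = [2,4] − [1,4] + [1,2].
The 15×10 boundary matrix has rank 10 and Smith normal form diag(1,1,1,1,1,1,1,1,1,2).

Computing H_k = (kernel of ∂_k) / (image of ∂_{k+1}):

  H_0: rank C_0 − rank ∂_1 = 6 − 5 = 1, and the invariant factors of ∂_1 are all 1, so H_0 = Z.
  H_1: rank ker ∂_1 − rank ∂_2 = (15 − 5) − 10 = 0, and ∂_2 has invariant factor 2 > 1, so H_1 = Z/2Z.
  H_2: rank ker ∂_2 − rank ∂_3 = (10 − 10) − 0 = 0, and there is no ∂_3, so H_2 = 0.

As a check, the Euler characteristic is 6 − 15 + 10 = 1, which agrees with 1 − 0 + 0 = 1.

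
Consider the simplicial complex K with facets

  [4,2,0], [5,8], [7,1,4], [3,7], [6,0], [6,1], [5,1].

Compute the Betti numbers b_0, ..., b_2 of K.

b_0 = 1, b_1 = 1, b_2 = 0.

We work with the vertex ordering 0 < 1 < 2 < 3 < 4 < 5 < 6 < 7 < 8. The simplices of K, each written with vertices in increasing order, are:

  0-simplices (9): [0], [1], [2], [3], [4], [5], [6], [7], [8]
  1-simplices (11): [0,2], [0,4], [0,6], [1,4], [1,5], [1,6], [1,7], [2,4], [3,7], [4,7], [5,8]
  2-simplices (2): [0,2,4], [1,4,7]

giving chain groups C_0 ≅ Z^9, C_1 ≅ Z^11, C_2 ≅ Z^2.

Boundary ∂_1: C_1 → C_0 maps an edge to its endpoints' difference, ∂[p,q] = q − p. For instance
  ∂[0,4] = [4] − [0].
This gives a 9×11 integer matrix of rank 8; reducing to Smith normal form yields diagonal entries (1,1,1,1,1,1,1,1).

The boundary map ∂_2: C_2 → C_1 acts by ∂[p,q,r] = [q,r] − [p,r] + [p,q]. For instance
  ∂[1,4,7] = [4,7] − [1,7] + [1,4],
  ∂[0,2,4] = [2,4] − [0,4] + [0,2].
The 11×2 boundary matrix has rank 2 and Smith normal form diag(1,1).

From H_k ≅ ker(∂_k) / im(∂_{k+1}) we obtain:

  H_0: rank C_0 − rank ∂_1 = 9 − 8 = 1, and the invariant factors of ∂_1 are all 1, so H_0 = Z.
  H_1: rank ker ∂_1 − rank ∂_2 = (11 − 8) − 2 = 1, and the invariant factors of ∂_2 are all 1, so H_1 = Z.
  H_2: rank ker ∂_2 − rank ∂_3 = (2 − 2) − 0 = 0, and there is no ∂_3, so H_2 = 0.

Hence the Betti numbers are b_0 = 1, b_1 = 1, b_2 = 0.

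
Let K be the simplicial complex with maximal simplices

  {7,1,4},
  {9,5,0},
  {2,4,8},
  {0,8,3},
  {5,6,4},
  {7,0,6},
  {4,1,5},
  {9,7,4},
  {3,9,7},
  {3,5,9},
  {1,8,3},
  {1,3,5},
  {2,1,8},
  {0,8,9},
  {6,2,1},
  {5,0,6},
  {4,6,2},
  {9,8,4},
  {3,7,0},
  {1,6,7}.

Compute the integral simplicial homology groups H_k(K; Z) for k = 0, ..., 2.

H_0 = Z,  H_1 = Z ⊕ Z/2,  H_2 = 0.

Take the total order 0 < 1 < 2 < 3 < 4 < 5 < 6 < 7 < 8 < 9 on the vertex set. Then K (dimension 2) consists of the simplices:

  0-simplices (10): [0], [1], [2], [3], [4], [5], [6], [7], [8], [9]
  1-simplices (30): (30 of them)
  2-simplices (20): (20 of them)

Hence C_0 ≅ Z^10, C_1 ≅ Z^30, C_2 ≅ Z^20.

∂_1: C_1 → C_0 sends each edge [p,q] (with p < q) to q − p. For instance
  ∂[4,8] = [8] − [4].
The 10×30 boundary matrix has rank 9 and Smith normal form diag(1,1,1,1,1,1,1,1,1).

Boundary ∂_2: C_2 → C_1 acts by ∂[p,q,r] = [q,r] − [p,r] + [p,q]. For instance
  ∂[1,3,8] = [3,8] − [1,8] + [1,3],
  ∂[0,5,6] = [5,6] − [0,6] + [0,5].
This gives a 30×20 integer matrix of rank 20; reducing to Smith normal form yields diagonal entries (1,1,1,1,1,1,1,1,1,1,1,1,1,1,1,1,1,1,1,2).

Computing H_k = (kernel of ∂_k) / (image of ∂_{k+1}):

  H_0: rank C_0 − rank ∂_1 = 10 − 9 = 1, and the invariant factors of ∂_1 are all 1, so H_0 ≅ Z.
  H_1: rank ker ∂_1 − rank ∂_2 = (30 − 9) − 20 = 1, and ∂_2 has invariant factor 2 > 1, so H_1 ≅ Z ⊕ Z/2.
  H_2: rank ker ∂_2 − rank ∂_3 = (20 − 20) − 0 = 0, and there is no ∂_3, so H_2 ≅ 0.

As a check, the Euler characteristic is 10 − 30 + 20 = 0, which agrees with 1 − 1 + 0 = 0.
(K is a triangulation of the Klein bottle.)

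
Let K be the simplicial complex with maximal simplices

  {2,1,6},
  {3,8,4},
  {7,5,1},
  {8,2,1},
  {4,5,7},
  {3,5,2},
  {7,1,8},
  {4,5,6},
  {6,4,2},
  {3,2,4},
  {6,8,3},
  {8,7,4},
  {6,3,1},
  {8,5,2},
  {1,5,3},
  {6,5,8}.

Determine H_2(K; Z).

Order the vertices as 1 < 2 < 3 < 4 < 5 < 6 < 7 < 8. Listing each simplex with vertices in this order, K has dimension 2 with simplices:

  0-simplices (8): [1], [2], [3], [4], [5], [6], [7], [8]
  1-simplices (24): (24 of them)
  2-simplices (16): [1,2,6], [1,2,8], [1,3,5], [1,3,6], [1,5,7], [1,7,8], [2,3,4], [2,3,5], [2,4,6], [2,5,8], [3,4,8], [3,6,8], [4,5,6], [4,5,7], [4,7,8], [5,6,8]

Hence C_0 ≅ Z^8, C_1 ≅ Z^24, C_2 ≅ Z^16.

Boundary ∂_1: C_1 → C_0 maps an edge to its endpoints' difference, ∂[p,q] = q − p.
As a 8×24 matrix over Z this has rank 7, with invariant factors (1,1,1,1,1,1,1).

∂_2: C_2 → C_1 acts by ∂[p,q,r] = [q,r] − [p,r] + [p,q]. For instance
  ∂[2,5,8] = [5,8] − [2,8] + [2,5],
  ∂[1,7,8] = [7,8] − [1,8] + [1,7].
The 24×16 boundary matrix has rank 15 and Smith normal form diag(1,1,1,1,1,1,1,1,1,1,1,1,1,1,1).

Now H_k = ker ∂_k / im ∂_{k+1}, so:

  H_2: rank ker ∂_2 − rank ∂_3 = (16 − 15) − 0 = 1, and there is no ∂_3, so H_2 = Z.

(K is a triangulation of the torus T^2.)

H_2 ≅ Z.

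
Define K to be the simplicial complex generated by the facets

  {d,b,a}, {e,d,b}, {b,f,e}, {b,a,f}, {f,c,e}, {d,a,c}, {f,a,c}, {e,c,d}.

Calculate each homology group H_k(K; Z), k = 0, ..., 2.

H_0 ≅ Z,  H_1 = 0,  H_2 ≅ Z.

Fix the vertex order a < b < c < d < e < f and write every simplex with vertices in increasing order. Then dim K = 2 and the simplices of K are:

  0-simplices (6): a, b, c, d, e, f
  1-simplices (12): ab, ac, ad, af, bd, be, bf, cd, ce, cf, de, ef
  2-simplices (8): abd, abf, acd, acf, bde, bef, cde, cef

Hence C_0 ≅ Z^6, C_1 ≅ Z^12, C_2 ≅ Z^8.

The boundary map ∂_1: C_1 → C_0 sends each edge [p,q] (with p < q) to q − p.
As a 6×12 matrix over Z this has rank 5, with invariant factors (1,1,1,1,1).

∂_2: C_2 → C_1 acts by ∂[p,q,r] = [q,r] − [p,r] + [p,q]. For instance
  ∂acf = cf − af + ac,
  ∂bef = ef − bf + be.
This gives a 12×8 integer matrix of rank 7; reducing to Smith normal form yields diagonal entries (1,1,1,1,1,1,1).

From H_k ≅ ker(∂_k) / im(∂_{k+1}) we obtain:

  H_0: rank C_0 − rank ∂_1 = 6 − 5 = 1, and the invariant factors of ∂_1 are all 1, so H_0 ≅ Z.
  H_1: rank ker ∂_1 − rank ∂_2 = (12 − 5) − 7 = 0, and the invariant factors of ∂_2 are all 1, so H_1 ≅ 0.
  H_2: rank ker ∂_2 − rank ∂_3 = (8 − 7) − 0 = 1, and there is no ∂_3, so H_2 ≅ Z.

As a check, the Euler characteristic is 6 − 12 + 8 = 2, which agrees with 1 − 0 + 1 = 2.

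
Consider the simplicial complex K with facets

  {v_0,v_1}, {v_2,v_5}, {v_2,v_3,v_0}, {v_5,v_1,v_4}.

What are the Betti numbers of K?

We work with the vertex ordering v_0 < v_1 < v_2 < v_3 < v_4 < v_5. The simplices of K, each written with vertices in increasing order, are:

  0-simplices (6): [v_0], [v_1], [v_2], [v_3], [v_4], [v_5]
  1-simplices (8): [v_0,v_1], [v_0,v_2], [v_0,v_3], [v_1,v_4], [v_1,v_5], [v_2,v_3], [v_2,v_5], [v_4,v_5]
  2-simplices (2): [v_0,v_2,v_3], [v_1,v_4,v_5]

Hence C_0 ≅ Z^6, C_1 ≅ Z^8, C_2 ≅ Z^2.

The boundary map ∂_1: C_1 → C_0 maps an edge to its endpoints' difference, ∂[p,q] = q − p. For instance
  ∂[v_0,v_3] = [v_3] − [v_0].
As a 6×8 matrix over Z this has rank 5, with invariant factors (1,1,1,1,1).

∂_2: C_2 → C_1 sends each 2-simplex [p,q,r] to [q,r] − [p,r] + [p,q]. For instance
  ∂[v_1,v_4,v_5] = [v_4,v_5] − [v_1,v_5] + [v_1,v_4],
  ∂[v_0,v_2,v_3] = [v_2,v_3] − [v_0,v_3] + [v_0,v_2].
As a 8×2 matrix over Z this has rank 2, with invariant factors (1,1).

From H_k ≅ ker(∂_k) / im(∂_{k+1}) we obtain:

  H_0: rank C_0 − rank ∂_1 = 6 − 5 = 1, and the invariant factors of ∂_1 are all 1, so H_0 ≅ Z.
  H_1: rank ker ∂_1 − rank ∂_2 = (8 − 5) − 2 = 1, and the invariant factors of ∂_2 are all 1, so H_1 ≅ Z.
  H_2: rank ker ∂_2 − rank ∂_3 = (2 − 2) − 0 = 0, and there is no ∂_3, so H_2 ≅ 0.

As a check, the Euler characteristic is 6 − 8 + 2 = 0, which agrees with 1 − 1 + 0 = 0.

Hence the Betti numbers are b_0 = 1, b_1 = 1, b_2 = 0.

b_0 = 1, b_1 = 1, b_2 = 0.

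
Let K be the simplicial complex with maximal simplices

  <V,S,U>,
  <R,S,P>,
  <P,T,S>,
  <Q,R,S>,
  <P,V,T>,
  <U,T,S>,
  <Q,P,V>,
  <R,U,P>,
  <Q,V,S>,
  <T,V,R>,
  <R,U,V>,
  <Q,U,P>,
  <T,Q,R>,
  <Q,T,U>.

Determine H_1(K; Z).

H_1 = Z^2.

We work with the vertex ordering P < Q < R < S < T < U < V. The simplices of K, each written with vertices in increasing order, are:

  0-simplices (7): P, Q, R, S, T, U, V
  1-simplices (21): PQ, PR, PS, PT, PU, PV, QR, QS, QT, QU, QV, RS, RT, RU, RV, ST, SU, SV, TU, TV, UV
  2-simplices (14): PQU, PQV, PRS, PRU, PST, PTV, QRS, QRT, QSV, QTU, RTV, RUV, STU, SUV

giving chain groups C_0 ≅ Z^7, C_1 ≅ Z^21, C_2 ≅ Z^14.

The boundary map ∂_1: C_1 → C_0 maps an edge to its endpoints' difference, ∂[p,q] = q − p. For instance
  ∂QT = T − Q.
As a 7×21 matrix over Z this has rank 6, with invariant factors (1,1,1,1,1,1).

Boundary ∂_2: C_2 → C_1 maps a triangle to the signed sum of its edges. For instance
  ∂PST = ST − PT + PS,
  ∂PTV = TV − PV + PT.
As a 21×14 matrix over Z this has rank 13, with invariant factors (1,1,1,1,1,1,1,1,1,1,1,1,1).

Now H_k = ker ∂_k / im ∂_{k+1}, so:

  H_1: rank ker ∂_1 − rank ∂_2 = (21 − 6) − 13 = 2, and the invariant factors of ∂_2 are all 1, so H_1 = Z^2.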